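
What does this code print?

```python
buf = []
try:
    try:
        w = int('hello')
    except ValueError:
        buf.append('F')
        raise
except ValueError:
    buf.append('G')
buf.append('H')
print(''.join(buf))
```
FGH

raise without argument re-raises current exception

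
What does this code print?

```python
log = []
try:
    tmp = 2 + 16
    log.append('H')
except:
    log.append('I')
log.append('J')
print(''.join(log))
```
HJ

No exception, try block completes normally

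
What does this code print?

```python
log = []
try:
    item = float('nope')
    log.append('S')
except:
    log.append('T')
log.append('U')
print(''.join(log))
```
TU

Exception raised in try, caught by bare except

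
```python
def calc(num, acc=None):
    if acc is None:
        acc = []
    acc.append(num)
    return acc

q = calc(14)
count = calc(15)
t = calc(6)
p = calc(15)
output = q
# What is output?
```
[14]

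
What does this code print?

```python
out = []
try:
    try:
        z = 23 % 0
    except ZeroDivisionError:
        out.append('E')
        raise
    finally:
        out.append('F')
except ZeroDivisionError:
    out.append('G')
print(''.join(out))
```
EFG

finally runs before re-raised exception propagates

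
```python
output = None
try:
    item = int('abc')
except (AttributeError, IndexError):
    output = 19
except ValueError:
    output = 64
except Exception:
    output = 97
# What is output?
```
64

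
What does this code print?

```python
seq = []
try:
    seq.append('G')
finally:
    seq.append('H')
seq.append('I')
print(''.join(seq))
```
GHI

try/finally without except, no exception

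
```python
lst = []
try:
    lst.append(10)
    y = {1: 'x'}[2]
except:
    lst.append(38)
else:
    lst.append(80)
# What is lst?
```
[10, 38]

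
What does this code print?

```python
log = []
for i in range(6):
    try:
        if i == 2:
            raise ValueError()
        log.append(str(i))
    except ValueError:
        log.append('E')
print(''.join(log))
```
01E345

Exception on i=2 caught, loop continues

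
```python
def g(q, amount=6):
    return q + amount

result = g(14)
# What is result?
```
20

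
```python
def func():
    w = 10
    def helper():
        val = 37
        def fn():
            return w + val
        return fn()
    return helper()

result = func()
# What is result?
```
47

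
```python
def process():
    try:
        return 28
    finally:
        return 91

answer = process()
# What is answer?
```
91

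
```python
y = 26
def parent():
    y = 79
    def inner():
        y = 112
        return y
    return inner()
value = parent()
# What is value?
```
112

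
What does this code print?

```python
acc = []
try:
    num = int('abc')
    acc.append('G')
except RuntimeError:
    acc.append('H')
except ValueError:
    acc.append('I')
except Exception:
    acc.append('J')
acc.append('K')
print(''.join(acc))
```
IK

ValueError matches before generic Exception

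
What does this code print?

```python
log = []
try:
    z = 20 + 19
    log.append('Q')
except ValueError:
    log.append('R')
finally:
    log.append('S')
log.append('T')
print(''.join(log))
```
QST

finally runs after normal execution too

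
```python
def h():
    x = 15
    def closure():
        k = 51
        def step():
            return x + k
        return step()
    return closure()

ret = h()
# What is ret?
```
66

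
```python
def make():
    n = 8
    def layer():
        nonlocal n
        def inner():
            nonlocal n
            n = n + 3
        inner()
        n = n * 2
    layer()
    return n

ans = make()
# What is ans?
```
22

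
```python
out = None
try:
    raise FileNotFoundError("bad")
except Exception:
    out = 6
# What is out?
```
6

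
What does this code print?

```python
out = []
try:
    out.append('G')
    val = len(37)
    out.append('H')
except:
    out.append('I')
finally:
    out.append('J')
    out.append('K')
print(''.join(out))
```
GIJK

Code before exception runs, then except, then all of finally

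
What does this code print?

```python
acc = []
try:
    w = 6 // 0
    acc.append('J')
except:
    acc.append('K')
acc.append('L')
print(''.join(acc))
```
KL

Exception raised in try, caught by bare except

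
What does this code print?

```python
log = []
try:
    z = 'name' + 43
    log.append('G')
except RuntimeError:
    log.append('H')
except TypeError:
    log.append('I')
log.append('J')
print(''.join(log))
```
IJ

TypeError is caught by its specific handler, not RuntimeError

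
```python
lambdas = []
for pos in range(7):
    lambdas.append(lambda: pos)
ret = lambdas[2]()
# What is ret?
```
6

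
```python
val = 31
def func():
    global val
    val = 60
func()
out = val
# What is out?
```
60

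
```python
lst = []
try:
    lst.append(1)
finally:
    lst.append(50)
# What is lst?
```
[1, 50]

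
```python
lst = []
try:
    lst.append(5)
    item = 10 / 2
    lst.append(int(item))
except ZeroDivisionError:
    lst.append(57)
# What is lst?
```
[5, 5]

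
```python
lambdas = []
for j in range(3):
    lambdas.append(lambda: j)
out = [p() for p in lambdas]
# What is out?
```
[2, 2, 2]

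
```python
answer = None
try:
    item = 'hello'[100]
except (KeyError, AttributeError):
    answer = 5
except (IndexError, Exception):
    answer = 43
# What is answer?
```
43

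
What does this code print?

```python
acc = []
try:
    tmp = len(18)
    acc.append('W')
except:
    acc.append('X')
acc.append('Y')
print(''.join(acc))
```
XY

Exception raised in try, caught by bare except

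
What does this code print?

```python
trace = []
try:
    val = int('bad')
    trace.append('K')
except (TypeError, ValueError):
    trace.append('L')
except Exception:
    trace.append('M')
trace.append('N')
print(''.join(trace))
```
LN

ValueError matches tuple containing it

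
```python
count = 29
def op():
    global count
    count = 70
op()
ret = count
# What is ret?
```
70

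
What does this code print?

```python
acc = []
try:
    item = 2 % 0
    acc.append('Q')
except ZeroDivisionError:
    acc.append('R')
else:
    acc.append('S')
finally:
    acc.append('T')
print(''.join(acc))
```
RT

Exception: except runs, else skipped, finally runs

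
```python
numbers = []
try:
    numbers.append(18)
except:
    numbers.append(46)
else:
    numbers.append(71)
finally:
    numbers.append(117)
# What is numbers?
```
[18, 71, 117]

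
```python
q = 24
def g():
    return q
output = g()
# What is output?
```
24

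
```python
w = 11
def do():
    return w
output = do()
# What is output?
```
11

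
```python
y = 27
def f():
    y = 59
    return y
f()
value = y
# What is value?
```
27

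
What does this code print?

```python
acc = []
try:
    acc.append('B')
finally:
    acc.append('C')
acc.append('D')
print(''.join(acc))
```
BCD

try/finally without except, no exception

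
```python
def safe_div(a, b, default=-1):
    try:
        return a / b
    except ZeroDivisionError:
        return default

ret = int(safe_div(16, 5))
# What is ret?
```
3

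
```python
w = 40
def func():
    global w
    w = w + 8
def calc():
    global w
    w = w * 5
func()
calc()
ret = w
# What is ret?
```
240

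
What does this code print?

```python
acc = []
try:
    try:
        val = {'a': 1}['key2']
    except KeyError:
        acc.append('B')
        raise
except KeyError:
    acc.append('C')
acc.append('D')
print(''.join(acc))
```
BCD

raise without argument re-raises current exception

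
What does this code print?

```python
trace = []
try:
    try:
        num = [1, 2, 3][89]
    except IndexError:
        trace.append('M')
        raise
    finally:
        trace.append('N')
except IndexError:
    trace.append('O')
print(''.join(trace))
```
MNO

finally runs before re-raised exception propagates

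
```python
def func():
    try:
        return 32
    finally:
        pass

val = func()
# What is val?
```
32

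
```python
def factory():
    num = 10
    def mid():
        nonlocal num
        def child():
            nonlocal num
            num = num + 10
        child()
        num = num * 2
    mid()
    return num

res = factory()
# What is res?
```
40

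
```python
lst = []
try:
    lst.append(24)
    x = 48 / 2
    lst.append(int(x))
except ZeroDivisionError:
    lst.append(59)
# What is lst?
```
[24, 24]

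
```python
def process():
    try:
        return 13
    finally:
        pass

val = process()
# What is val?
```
13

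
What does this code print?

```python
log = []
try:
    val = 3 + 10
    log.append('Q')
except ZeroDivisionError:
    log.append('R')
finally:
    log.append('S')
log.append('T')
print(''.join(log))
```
QST

finally runs after normal execution too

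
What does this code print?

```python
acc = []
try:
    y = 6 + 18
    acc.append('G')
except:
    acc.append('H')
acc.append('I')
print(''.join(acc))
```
GI

No exception, try block completes normally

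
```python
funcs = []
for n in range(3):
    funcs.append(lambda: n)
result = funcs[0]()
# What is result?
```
2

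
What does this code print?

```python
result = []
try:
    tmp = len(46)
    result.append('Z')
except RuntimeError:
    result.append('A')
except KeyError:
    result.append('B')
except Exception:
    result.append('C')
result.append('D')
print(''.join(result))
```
CD

TypeError not specifically caught, falls to Exception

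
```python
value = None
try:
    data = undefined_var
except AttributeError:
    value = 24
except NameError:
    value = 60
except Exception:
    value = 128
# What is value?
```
60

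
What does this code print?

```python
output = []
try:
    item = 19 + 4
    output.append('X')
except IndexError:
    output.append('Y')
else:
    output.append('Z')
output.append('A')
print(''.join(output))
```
XZA

else block runs when no exception occurs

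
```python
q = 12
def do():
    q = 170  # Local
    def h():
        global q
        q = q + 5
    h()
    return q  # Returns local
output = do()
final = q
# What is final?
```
17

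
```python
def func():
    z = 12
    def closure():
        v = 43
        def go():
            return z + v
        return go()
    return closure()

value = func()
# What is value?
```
55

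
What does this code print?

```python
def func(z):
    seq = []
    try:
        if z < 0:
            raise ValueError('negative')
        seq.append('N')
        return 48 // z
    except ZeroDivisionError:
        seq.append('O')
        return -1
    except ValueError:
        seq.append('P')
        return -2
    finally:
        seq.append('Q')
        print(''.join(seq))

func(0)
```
NOQ

z=0 causes ZeroDivisionError, caught, finally prints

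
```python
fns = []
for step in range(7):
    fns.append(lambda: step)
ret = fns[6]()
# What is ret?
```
6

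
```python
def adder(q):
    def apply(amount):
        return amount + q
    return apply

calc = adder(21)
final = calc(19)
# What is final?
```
40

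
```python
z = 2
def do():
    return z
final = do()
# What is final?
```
2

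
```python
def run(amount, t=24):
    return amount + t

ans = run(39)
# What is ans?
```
63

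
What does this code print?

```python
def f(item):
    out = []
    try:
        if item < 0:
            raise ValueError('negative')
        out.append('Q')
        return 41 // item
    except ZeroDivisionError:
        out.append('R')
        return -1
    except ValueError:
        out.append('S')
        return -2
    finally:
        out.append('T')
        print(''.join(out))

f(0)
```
QRT

item=0 causes ZeroDivisionError, caught, finally prints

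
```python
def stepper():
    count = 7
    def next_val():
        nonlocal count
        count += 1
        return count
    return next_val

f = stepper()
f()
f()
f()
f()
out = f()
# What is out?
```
12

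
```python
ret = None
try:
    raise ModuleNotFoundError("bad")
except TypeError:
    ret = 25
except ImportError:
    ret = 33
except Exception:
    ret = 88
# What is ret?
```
33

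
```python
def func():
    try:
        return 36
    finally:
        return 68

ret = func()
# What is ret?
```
68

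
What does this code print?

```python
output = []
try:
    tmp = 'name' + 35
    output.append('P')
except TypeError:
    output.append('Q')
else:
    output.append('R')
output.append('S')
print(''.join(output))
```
QS

else block skipped when exception is caught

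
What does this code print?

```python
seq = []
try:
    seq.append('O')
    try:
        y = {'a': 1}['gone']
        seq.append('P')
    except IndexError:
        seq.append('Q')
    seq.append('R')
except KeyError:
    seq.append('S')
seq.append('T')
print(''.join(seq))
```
OST

Inner handler doesn't match, propagates to outer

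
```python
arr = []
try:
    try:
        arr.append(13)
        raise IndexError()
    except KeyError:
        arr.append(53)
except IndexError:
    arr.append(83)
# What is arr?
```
[13, 83]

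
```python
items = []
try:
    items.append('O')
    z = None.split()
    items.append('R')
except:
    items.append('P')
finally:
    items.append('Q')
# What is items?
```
['O', 'P', 'Q']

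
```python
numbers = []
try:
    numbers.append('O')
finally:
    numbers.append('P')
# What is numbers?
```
['O', 'P']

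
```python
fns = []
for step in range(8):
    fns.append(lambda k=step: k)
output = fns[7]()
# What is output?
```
7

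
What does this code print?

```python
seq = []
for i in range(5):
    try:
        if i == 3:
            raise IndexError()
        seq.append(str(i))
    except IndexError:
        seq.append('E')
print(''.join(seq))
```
012E4

Exception on i=3 caught, loop continues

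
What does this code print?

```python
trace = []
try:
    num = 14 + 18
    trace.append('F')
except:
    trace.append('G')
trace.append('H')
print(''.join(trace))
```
FH

No exception, try block completes normally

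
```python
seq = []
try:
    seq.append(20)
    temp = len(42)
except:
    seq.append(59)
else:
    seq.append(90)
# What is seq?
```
[20, 59]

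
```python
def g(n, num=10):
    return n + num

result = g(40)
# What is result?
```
50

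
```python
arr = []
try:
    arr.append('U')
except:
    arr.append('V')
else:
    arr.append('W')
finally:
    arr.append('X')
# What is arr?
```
['U', 'W', 'X']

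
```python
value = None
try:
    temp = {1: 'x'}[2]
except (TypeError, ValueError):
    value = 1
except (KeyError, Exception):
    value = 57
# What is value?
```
57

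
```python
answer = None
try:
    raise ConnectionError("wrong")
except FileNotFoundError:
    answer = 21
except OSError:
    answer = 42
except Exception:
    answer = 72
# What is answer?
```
42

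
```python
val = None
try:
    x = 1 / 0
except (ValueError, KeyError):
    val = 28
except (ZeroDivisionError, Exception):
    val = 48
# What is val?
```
48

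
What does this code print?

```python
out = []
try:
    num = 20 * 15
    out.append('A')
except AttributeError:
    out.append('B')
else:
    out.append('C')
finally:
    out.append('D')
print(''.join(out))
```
ACD

else runs before finally when no exception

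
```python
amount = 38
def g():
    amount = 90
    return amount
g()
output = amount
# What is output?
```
38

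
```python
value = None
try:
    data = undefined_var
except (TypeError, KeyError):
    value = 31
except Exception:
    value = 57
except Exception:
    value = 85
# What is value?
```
57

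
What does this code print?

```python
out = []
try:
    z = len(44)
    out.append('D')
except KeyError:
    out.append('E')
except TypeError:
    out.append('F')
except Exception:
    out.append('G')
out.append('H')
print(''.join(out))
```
FH

TypeError matches before generic Exception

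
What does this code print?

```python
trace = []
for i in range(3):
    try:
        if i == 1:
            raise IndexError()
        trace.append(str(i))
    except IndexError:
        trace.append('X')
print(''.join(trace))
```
0X2

Exception on i=1 caught, loop continues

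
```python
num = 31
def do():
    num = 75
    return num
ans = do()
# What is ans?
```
75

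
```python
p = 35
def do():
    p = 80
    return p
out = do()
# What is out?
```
80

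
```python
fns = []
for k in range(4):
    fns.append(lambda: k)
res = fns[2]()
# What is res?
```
3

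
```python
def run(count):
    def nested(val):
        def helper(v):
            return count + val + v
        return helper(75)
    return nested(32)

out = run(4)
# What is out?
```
111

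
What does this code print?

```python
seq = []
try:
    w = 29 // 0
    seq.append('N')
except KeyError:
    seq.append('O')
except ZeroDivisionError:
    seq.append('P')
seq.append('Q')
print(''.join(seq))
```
PQ

ZeroDivisionError is caught by its specific handler, not KeyError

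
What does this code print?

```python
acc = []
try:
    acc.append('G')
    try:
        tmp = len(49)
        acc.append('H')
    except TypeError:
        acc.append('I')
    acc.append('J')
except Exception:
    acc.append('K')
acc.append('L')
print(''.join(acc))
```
GIJL

Inner exception caught by inner handler, outer continues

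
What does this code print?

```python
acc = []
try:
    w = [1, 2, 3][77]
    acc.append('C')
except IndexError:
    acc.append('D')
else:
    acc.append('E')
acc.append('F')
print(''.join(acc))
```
DF

else block skipped when exception is caught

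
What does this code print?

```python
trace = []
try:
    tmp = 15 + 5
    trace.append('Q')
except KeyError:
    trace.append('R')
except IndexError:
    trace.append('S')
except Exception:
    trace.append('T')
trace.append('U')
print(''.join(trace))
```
QU

No exception, try block completes normally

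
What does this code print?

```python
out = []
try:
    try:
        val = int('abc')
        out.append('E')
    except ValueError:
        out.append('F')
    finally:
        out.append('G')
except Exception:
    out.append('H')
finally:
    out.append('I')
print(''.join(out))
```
FGI

Both finally blocks run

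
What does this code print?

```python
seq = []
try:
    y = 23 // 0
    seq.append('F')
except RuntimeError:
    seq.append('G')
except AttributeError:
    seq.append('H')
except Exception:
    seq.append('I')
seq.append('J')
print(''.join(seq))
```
IJ

ZeroDivisionError not specifically caught, falls to Exception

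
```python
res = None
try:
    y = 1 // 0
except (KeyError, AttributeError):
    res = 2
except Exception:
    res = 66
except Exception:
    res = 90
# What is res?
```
66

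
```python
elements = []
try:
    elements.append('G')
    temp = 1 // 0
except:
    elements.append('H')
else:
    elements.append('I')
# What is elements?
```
['G', 'H']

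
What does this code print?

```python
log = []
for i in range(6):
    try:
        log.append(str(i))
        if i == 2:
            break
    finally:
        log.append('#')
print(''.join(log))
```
0#1#2#

finally runs even when breaking out of loop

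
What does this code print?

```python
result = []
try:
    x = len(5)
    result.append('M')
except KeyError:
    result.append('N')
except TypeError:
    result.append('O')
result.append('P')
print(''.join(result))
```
OP

TypeError is caught by its specific handler, not KeyError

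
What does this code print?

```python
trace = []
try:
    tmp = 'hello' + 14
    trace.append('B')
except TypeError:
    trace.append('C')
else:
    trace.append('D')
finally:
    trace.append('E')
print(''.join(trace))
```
CE

Exception: except runs, else skipped, finally runs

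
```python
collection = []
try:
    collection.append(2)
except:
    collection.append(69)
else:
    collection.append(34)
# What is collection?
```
[2, 34]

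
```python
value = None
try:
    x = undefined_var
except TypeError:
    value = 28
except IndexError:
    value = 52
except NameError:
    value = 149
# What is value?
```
149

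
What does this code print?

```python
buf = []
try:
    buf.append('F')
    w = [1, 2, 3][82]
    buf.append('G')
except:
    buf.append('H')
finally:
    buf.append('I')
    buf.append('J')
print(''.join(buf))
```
FHIJ

Code before exception runs, then except, then all of finally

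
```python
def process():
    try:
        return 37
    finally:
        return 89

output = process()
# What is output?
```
89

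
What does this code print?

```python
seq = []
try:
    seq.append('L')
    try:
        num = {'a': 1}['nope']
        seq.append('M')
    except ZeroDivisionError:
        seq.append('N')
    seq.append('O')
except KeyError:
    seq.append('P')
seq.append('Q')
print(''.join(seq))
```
LPQ

Inner handler doesn't match, propagates to outer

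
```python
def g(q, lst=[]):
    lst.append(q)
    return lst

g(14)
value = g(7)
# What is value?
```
[14, 7]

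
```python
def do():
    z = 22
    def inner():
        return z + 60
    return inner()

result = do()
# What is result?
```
82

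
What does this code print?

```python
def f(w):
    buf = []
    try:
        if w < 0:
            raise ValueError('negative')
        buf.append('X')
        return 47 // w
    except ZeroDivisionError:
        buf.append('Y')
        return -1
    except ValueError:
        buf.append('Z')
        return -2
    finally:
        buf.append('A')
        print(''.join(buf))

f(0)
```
XYA

w=0 causes ZeroDivisionError, caught, finally prints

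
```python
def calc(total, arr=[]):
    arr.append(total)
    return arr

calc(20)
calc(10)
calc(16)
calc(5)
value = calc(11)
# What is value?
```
[20, 10, 16, 5, 11]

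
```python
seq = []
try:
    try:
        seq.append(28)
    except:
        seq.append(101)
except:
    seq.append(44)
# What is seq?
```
[28]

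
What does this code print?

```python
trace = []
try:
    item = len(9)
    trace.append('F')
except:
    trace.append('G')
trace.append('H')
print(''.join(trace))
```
GH

Exception raised in try, caught by bare except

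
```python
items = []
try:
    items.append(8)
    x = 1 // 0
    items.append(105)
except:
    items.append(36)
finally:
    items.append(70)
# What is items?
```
[8, 36, 70]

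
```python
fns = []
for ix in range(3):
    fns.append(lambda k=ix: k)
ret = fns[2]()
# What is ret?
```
2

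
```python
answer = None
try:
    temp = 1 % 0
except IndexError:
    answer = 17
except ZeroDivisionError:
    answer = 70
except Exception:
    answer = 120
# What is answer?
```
70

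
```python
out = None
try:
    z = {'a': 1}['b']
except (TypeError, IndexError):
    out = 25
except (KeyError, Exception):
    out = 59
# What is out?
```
59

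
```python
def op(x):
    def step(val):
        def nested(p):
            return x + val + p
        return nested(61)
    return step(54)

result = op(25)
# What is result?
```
140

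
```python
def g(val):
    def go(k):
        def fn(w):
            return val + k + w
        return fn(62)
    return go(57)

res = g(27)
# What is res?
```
146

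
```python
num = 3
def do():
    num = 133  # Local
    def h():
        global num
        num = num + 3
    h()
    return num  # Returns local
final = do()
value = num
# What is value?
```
6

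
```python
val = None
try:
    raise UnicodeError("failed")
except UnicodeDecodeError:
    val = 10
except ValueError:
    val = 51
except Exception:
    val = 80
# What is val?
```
51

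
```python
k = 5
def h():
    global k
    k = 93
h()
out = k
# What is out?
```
93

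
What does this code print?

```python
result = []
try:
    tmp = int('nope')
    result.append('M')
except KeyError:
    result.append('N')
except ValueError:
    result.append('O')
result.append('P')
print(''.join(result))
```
OP

ValueError is caught by its specific handler, not KeyError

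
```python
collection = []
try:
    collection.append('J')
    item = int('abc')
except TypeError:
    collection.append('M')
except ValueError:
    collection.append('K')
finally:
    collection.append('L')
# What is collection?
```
['J', 'K', 'L']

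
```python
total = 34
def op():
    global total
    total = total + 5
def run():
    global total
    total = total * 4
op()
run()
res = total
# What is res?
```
156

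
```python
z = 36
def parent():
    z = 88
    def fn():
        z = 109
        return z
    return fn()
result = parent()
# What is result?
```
109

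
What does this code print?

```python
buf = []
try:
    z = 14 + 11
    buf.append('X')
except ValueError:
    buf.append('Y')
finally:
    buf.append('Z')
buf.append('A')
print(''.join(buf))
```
XZA

finally runs after normal execution too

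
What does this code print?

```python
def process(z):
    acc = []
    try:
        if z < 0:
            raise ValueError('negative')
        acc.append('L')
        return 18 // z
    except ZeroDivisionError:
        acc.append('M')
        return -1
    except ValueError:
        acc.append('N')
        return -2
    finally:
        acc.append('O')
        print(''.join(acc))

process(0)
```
LMO

z=0 causes ZeroDivisionError, caught, finally prints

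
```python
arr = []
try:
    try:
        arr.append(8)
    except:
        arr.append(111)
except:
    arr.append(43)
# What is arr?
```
[8]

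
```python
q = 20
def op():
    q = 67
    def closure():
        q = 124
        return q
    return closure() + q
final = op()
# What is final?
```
191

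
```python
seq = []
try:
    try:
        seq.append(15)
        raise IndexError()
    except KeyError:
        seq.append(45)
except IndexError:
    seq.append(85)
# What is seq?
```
[15, 85]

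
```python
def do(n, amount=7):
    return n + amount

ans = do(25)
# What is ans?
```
32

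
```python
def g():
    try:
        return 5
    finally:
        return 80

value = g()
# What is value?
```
80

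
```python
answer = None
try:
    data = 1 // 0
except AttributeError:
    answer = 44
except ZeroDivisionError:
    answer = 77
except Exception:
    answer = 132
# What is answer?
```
77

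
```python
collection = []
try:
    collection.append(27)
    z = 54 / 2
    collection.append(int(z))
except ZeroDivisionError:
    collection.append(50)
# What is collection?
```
[27, 27]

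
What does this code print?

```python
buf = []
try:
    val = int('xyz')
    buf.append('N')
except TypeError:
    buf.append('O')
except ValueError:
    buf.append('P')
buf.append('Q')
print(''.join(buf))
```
PQ

ValueError is caught by its specific handler, not TypeError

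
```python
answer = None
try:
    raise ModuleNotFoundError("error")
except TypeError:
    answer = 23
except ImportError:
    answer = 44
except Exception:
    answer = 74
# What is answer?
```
44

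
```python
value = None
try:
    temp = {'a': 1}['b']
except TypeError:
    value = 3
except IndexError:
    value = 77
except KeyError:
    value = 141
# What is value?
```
141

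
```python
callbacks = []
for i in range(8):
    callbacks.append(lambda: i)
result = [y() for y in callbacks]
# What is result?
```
[7, 7, 7, 7, 7, 7, 7, 7]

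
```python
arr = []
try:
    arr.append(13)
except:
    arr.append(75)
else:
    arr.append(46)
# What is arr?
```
[13, 46]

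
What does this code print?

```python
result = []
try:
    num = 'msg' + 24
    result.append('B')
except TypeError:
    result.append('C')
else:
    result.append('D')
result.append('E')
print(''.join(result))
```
CE

else block skipped when exception is caught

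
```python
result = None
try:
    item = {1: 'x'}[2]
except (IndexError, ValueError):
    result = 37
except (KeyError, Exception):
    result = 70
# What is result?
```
70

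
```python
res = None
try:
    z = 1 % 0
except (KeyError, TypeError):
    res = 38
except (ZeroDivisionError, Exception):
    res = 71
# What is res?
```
71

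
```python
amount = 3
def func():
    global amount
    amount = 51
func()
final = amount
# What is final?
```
51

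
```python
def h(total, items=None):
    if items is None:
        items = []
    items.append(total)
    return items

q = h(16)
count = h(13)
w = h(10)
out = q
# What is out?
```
[16]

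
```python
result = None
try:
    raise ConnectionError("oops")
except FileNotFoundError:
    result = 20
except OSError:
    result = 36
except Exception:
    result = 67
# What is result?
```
36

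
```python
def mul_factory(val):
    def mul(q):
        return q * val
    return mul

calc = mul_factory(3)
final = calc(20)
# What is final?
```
60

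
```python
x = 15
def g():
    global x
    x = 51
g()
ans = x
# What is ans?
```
51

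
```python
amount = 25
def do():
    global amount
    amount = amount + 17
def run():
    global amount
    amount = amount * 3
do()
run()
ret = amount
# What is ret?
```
126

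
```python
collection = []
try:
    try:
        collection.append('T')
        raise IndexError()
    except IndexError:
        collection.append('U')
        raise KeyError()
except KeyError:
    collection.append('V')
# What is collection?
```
['T', 'U', 'V']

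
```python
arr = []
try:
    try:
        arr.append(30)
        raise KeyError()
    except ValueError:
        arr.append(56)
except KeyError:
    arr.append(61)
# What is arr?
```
[30, 61]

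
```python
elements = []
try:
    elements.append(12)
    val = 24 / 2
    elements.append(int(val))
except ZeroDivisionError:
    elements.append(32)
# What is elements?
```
[12, 12]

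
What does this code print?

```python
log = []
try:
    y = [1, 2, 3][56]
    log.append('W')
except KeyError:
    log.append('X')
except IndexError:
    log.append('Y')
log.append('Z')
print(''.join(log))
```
YZ

IndexError is caught by its specific handler, not KeyError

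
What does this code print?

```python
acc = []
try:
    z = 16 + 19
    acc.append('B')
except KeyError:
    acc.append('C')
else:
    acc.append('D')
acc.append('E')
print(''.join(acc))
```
BDE

else block runs when no exception occurs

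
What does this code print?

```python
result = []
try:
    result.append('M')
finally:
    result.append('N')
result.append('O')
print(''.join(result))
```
MNO

try/finally without except, no exception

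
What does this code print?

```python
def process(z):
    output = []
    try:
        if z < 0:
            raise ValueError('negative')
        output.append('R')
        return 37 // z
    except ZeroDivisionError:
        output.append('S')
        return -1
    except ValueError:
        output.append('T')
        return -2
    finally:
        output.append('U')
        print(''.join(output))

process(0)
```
RSU

z=0 causes ZeroDivisionError, caught, finally prints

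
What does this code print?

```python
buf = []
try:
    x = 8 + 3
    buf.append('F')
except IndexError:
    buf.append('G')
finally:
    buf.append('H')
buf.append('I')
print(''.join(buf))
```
FHI

finally runs after normal execution too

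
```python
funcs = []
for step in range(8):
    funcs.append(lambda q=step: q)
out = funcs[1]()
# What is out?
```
1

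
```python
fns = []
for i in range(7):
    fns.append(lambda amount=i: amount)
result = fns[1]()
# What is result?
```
1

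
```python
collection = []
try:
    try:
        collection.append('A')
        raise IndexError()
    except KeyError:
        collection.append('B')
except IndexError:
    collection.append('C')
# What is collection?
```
['A', 'C']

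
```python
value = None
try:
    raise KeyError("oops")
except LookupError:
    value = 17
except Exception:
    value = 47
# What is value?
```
17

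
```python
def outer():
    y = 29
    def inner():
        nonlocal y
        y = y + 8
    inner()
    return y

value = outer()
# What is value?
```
37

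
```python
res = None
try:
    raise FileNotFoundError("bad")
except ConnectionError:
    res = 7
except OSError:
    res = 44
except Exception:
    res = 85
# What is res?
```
44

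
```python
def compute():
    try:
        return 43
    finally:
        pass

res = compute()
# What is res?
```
43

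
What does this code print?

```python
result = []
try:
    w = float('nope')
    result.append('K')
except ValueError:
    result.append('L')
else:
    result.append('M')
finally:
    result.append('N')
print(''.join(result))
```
LN

Exception: except runs, else skipped, finally runs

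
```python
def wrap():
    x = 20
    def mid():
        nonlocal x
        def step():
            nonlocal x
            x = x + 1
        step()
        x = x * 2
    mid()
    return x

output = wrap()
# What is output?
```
42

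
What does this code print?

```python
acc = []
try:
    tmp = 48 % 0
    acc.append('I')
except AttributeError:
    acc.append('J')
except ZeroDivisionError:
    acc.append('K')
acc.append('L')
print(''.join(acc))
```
KL

ZeroDivisionError is caught by its specific handler, not AttributeError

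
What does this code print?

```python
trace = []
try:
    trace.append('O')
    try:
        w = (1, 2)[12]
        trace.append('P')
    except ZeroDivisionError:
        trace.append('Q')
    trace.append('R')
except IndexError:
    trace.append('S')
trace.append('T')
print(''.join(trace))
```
OST

Inner handler doesn't match, propagates to outer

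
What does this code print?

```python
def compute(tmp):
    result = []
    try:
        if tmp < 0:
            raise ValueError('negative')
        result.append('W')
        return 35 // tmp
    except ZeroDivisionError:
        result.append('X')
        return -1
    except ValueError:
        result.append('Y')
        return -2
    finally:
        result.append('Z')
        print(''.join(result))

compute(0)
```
WXZ

tmp=0 causes ZeroDivisionError, caught, finally prints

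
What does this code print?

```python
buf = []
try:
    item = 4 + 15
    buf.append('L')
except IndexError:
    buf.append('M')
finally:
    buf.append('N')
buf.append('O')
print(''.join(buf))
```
LNO

finally runs after normal execution too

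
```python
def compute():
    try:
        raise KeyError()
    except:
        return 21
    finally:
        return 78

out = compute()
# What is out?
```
78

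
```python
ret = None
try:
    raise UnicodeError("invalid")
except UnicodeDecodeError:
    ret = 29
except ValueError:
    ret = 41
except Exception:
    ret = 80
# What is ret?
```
41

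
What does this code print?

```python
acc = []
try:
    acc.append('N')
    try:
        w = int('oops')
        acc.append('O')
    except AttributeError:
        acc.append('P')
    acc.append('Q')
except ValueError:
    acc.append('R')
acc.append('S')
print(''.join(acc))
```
NRS

Inner handler doesn't match, propagates to outer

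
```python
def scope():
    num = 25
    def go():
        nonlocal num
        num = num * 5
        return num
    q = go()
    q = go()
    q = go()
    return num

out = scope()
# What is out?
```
3125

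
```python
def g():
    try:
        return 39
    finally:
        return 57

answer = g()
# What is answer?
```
57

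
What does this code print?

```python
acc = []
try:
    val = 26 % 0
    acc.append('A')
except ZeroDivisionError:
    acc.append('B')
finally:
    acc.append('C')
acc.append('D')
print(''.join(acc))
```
BCD

finally always runs, even after exception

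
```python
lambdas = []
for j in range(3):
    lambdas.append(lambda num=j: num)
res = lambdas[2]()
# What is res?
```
2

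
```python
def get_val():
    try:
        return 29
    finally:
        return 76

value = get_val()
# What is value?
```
76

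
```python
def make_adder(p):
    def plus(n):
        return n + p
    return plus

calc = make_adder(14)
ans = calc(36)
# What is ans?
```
50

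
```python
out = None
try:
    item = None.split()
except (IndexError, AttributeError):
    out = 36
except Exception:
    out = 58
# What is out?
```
36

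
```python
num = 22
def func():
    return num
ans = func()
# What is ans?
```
22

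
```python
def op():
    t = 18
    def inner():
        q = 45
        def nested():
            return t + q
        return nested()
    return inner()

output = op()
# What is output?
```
63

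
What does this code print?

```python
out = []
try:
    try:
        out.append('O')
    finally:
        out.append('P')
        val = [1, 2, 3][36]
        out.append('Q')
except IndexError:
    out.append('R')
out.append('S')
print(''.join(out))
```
OPRS

Exception in inner finally caught by outer except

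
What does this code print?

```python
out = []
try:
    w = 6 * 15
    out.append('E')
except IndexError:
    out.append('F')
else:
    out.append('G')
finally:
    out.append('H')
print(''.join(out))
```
EGH

else runs before finally when no exception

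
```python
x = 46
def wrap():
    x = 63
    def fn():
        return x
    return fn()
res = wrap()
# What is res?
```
63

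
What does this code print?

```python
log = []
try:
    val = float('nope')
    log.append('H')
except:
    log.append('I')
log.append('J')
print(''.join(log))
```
IJ

Exception raised in try, caught by bare except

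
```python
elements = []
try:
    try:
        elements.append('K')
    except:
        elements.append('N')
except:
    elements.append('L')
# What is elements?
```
['K']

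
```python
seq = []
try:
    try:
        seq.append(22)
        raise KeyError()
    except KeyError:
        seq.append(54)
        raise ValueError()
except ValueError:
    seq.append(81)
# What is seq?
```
[22, 54, 81]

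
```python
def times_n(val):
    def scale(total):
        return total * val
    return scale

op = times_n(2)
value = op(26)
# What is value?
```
52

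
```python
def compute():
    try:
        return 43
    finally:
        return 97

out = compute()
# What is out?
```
97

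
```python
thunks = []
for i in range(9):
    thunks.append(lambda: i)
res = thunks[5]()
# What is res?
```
8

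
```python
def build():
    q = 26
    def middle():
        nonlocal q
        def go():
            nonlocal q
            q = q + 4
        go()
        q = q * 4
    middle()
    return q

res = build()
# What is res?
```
120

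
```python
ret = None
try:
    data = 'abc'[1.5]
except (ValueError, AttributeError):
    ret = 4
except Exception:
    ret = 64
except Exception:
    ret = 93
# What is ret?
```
64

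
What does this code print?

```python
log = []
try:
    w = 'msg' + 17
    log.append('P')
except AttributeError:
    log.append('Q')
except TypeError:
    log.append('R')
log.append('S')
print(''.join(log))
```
RS

TypeError is caught by its specific handler, not AttributeError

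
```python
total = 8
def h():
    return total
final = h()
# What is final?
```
8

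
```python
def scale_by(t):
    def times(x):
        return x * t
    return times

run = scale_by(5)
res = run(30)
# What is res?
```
150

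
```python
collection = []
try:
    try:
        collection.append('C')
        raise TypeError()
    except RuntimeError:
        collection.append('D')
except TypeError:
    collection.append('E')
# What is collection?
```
['C', 'E']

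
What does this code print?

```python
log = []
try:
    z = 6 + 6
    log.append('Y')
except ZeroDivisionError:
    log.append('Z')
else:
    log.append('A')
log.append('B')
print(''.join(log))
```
YAB

else block runs when no exception occurs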